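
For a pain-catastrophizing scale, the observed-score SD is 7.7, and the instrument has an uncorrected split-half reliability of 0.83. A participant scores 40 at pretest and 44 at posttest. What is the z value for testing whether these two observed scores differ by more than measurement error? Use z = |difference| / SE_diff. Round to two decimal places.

1.21

Spearman-Brown: r = 2(0.83) / (1 + 0.83) = 1.6600 / 1.8300 ≃ 0.9071
SEM = 7.7000 * √(1 − 0.9071) = 7.7000 * √0.0929 ≃ 7.7000 * 0.3048 ≃ 2.3469
SE_diff = √2 * SEM ≃ 3.3190
z = 4 / 3.3190 ≃ 1.2052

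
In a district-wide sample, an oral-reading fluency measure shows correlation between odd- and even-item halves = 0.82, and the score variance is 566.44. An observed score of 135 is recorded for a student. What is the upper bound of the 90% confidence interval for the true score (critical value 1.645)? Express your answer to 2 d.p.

147.31

SD = √566.44 = 23.800
Full-length reliability (Spearman-Brown) = 2(0.82)/(1+0.82) ≈ 0.901
SEM = 23.800 * √(1 − 0.901) = 23.800 * √0.099 ≈ 23.800 * 0.314 ≈ 7.485
1.645 * SEM ≈ 12.312
Upper limit = 135 + 12.312 ≈ 147.312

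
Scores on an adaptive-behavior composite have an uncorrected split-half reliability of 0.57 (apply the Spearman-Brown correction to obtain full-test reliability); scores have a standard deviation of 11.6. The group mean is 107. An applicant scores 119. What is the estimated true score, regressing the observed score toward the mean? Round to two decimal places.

115.71

r_full = 2·0.57 / (1 + 0.57) ≈ 0.726
T̂ = r·X + (1 − r)·M = 0.726·119 + 0.274·107 ≈ 86.408 + 29.306 ≈ 115.713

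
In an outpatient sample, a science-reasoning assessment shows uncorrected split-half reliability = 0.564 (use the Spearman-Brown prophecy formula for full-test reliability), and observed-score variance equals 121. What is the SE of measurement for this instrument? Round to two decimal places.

5.81

σ = 121^(1/2) = 11.00000
r_full = 2·0.564 / (1 + 0.564) ≈ 0.72123
SEM = 11.00000·√(1 − 0.72123) ≈ 5.80788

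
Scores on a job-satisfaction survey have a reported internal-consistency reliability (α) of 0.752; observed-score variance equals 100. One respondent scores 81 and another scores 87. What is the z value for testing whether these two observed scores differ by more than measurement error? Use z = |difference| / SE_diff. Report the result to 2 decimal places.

0.85

σ = 100^(1/2) = 10.000
SEM = 10.000 · √(1 − 0.752) = 10.000 · √0.248 ≈ 10.000 · 0.498 ≈ 4.980
Standard error of the difference = 4.980·√2 ≈ 7.043
z = |81 − 87| / 7.043 = 6 / 7.043 ≈ 0.852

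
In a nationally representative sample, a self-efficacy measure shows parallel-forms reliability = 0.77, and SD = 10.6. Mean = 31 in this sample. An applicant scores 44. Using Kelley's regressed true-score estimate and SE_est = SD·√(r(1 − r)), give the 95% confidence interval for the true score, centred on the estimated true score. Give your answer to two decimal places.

[32.27, 49.75]

T̂ = 0.77000(44) + 0.23000(31) ≈ 41.01000
SE_est = 10.60000*√(0.77000*0.23000) ≈ 4.46082
95% CI: 41.01000 ± 8.74322 ≈ (32.26678, 49.75322)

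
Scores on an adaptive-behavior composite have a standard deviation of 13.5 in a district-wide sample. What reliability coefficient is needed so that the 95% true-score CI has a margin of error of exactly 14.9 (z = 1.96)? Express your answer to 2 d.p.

0.68

SEM needed = half-width / z = 14.9/1.96 ≈ 7.6020
r = 1 − (SEM / SD)² = 1 − (7.6020 / 13.5)² ≈ 1 − 0.3171 ≈ 0.6829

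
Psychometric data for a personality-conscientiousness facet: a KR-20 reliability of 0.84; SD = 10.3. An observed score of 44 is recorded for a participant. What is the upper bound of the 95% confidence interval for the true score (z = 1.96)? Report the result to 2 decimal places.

52.08

SEM = 10.300 · √(1 − 0.840) = 10.300 · √0.160 ≈ 10.300 · 0.400 ≈ 4.120
1.96 · SEM ≈ 8.075
Upper bound: 44 + 8.075 = 52.075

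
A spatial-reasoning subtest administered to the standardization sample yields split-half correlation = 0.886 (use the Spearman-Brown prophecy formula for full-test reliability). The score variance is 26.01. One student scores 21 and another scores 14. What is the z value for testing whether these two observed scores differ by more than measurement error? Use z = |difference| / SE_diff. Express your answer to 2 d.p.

3.95

SD = √26.01 ≃ 5.1000
Spearman-Brown: r = 2(0.886) / (1 + 0.886) = 1.7720 / 1.8860 ≃ 0.9396
SEM = 5.1000·√(1 − 0.9396) ≃ 1.2539
SE_diff = √2 · SEM ≃ 1.7732
z = 7 / 1.7732 ≃ 3.9476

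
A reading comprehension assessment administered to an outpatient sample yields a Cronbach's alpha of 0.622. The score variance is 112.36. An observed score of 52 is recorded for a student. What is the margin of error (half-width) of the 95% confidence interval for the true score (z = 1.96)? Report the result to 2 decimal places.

σ = 112.36^(1/2) = 10.6000
SEM = 10.6000 × √(1 − 0.6220) = 10.6000 × √0.3780 ≈ 10.6000 × 0.6148 ≈ 6.5171
Half-width = 1.96×6.5171 ≈ 12.7734

12.77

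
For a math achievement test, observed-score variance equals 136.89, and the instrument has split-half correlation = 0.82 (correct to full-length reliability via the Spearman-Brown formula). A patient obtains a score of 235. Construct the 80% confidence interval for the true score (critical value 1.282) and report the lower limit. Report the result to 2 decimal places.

SD = √136.89 ≈ 11.700
Spearman-Brown: r = 2(0.82) / (1 + 0.82) = 1.640 / 1.820 ≈ 0.901
SEM = 11.700*√(1 − 0.901) ≈ 3.679
Margin = 1.282 * 3.679 ≈ 4.717
Lower bound: 235 − 4.717 = 230.283

230.28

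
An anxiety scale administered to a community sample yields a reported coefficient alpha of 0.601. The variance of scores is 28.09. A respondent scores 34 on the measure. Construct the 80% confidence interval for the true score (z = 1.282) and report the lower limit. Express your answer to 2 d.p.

σ = 28.09^(1/2) = 5.300
The standard error of measurement is 5.300×√(1 − 0.601) ≃ 5.300×0.632 ≃ 3.348.
Margin = 1.282 × 3.348 ≃ 4.292
Lower limit = 34 − 4.292 ≃ 29.708

29.71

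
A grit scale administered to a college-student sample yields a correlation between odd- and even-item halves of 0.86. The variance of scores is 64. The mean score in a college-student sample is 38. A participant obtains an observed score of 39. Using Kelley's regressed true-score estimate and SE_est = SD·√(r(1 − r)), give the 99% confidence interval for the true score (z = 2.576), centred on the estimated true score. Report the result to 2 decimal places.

[33.49, 44.36]

SD = √64 = 8.000
r_full = 2·0.86 / (1 + 0.86) ≃ 0.925
T̂ = 0.925(39) + 0.075(38) ≃ 38.925
SE_est = 8.000·√[r(1 − r)] ≃ 2.111
CI = 38.925 ± 2.576 * 2.111 → [33.488, 44.362]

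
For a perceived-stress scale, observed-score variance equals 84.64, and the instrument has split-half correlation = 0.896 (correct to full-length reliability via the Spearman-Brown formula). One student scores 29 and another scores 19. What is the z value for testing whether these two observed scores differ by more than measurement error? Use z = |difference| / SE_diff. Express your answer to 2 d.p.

σ = 84.64^(1/2) = 9.2000
Full-length reliability (Spearman-Brown) = 2(0.896)/(1+0.896) ≃ 0.9451
The standard error of measurement is 9.2000*√(1 − 0.9451) ≃ 9.2000*0.2342 ≃ 2.1547.
SE_diff = SEM * √2 ≃ 2.1547 * 1.4142 ≃ 3.0472
z = |29 − 19| / 3.0472 = 10 / 3.0472 ≃ 3.2817

3.28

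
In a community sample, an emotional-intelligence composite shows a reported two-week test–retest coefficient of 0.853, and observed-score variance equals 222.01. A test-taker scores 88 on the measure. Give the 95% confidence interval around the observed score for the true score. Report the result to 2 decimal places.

SD = √222.01 = 14.9000
The standard error of measurement is 14.9000×√(1 − 0.8530) ≃ 14.9000×0.3834 ≃ 5.7127.
Margin = 1.96 × 5.7127 ≃ 11.1970
CI = 88 ± 11.1970 → [76.8030, 99.1970]

[76.80, 99.20]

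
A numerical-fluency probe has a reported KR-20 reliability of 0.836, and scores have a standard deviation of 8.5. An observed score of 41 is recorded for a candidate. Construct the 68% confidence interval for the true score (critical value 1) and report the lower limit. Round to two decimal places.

SEM = 8.50000*√(1 − 0.83600) ≈ 3.44224
Half-width = 1*3.44224 ≈ 3.44224
Lower bound: 41 − 3.44224 = 37.55776

37.56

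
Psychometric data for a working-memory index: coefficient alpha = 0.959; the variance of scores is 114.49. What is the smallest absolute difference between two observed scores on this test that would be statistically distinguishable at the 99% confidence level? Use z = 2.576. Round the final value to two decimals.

SD = √114.49 = 10.7000
SEM = 10.7000 * √(1 − 0.9590) = 10.7000 * √0.0410 ≃ 10.7000 * 0.2025 ≃ 2.1666
Standard error of the difference = 2.1666·√2 ≃ 3.0640
Minimum reliable difference = 2.576 * SE_diff ≃ 2.576 * 3.0640 ≃ 7.8929

7.89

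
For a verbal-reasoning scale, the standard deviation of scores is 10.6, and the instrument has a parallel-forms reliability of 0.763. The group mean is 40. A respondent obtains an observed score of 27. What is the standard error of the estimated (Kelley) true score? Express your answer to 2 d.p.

SE_est = SD * √(r(1 − r)) = 10.600 * √0.181 ≈ 10.600 * 0.425 ≈ 4.508

4.51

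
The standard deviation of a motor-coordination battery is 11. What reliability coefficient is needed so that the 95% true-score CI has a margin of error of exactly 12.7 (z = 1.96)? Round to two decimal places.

0.65

Required SEM = 12.7 / 1.96 ≈ 6.480
r = 1 − (SEM / SD)² = 1 − (6.480 / 11)² ≈ 1 − 0.347 ≈ 0.653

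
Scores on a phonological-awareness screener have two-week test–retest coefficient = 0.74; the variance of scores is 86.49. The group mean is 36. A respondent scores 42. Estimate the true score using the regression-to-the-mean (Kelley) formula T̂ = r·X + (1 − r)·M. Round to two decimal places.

T̂ = r·X + (1 − r)·M = 0.740·42 + 0.260·36 = 31.080 + 9.360 ≈ 40.440

40.44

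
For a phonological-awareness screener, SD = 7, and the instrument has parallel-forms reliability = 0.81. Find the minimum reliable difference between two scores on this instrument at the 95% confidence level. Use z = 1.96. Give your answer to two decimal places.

8.46

The standard error of measurement is 7.0000·√(1 − 0.8100) ≈ 7.0000·0.4359 ≈ 3.0512.
SE_diff = √2 · SEM ≈ 4.3151
Smallest detectable difference = 1.96·4.3151 ≈ 8.4576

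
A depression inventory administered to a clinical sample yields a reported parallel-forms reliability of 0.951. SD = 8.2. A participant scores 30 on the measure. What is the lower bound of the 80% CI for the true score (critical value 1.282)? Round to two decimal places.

27.67

The standard error of measurement is 8.2000*√(1 − 0.9510) ≃ 8.2000*0.2214 ≃ 1.8151.
1.282 * SEM ≃ 2.3270
Lower limit = 30 − 2.3270 ≃ 27.6730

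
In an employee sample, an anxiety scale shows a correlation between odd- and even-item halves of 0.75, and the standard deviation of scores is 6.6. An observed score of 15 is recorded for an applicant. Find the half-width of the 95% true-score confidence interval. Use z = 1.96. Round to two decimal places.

Full-length reliability (Spearman-Brown) = 2(0.75)/(1+0.75) ≈ 0.857
SEM = 6.600·√(1 − 0.857) ≈ 2.495
1.96 · SEM ≈ 4.889

4.89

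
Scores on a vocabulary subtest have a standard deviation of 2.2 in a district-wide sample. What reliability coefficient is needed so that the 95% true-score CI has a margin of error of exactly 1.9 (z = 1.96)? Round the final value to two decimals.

SEM needed = half-width / z = 1.9/1.96 ≈ 0.9694
Required reliability = 1 − (SEM/SD)² = 1 − 0.1942 ≈ 0.8058

0.81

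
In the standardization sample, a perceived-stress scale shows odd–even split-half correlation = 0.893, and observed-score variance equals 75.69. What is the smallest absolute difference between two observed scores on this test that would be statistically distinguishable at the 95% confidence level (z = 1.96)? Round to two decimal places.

SD = √75.69 = 8.7000
Spearman-Brown: r = 2(0.893) / (1 + 0.893) = 1.7860 / 1.8930 ≃ 0.9435
The standard error of measurement is 8.7000*√(1 − 0.9435) ≃ 8.7000*0.2377 ≃ 2.0684.
SE_diff = SEM * √2 ≃ 2.0684 * 1.4142 ≃ 2.9252
Smallest detectable difference = 1.96*2.9252 ≃ 5.7333

5.73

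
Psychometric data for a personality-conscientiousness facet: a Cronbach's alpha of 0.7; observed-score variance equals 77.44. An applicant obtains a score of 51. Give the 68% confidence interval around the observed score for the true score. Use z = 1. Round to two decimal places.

σ = 77.44^(1/2) = 8.8000
SEM = 8.8000×√(1 − 0.7000) ≈ 4.8200
Margin = 1 × 4.8200 ≈ 4.8200
CI = 51 ± 4.8200 → [46.1800, 55.8200]

[46.18, 55.82]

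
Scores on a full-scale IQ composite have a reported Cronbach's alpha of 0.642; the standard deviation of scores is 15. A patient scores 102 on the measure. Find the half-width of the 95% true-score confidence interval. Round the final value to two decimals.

17.59

The standard error of measurement is 15.000×√(1 − 0.642) ≈ 15.000×0.598 ≈ 8.975.
1.96 × SEM ≈ 17.591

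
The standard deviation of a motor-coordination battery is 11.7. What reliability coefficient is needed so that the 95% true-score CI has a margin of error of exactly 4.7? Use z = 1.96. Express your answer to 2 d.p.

0.96

SEM needed = half-width / z = 4.7/1.96 ≃ 2.398
r = 1 − (2.398/11.7)² ≃ 1 − 0.042 ≃ 0.958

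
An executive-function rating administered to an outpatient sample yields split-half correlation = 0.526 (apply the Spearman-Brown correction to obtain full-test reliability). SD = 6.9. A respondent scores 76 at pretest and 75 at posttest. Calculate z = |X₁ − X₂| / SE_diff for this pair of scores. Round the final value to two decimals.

Spearman-Brown: r = 2(0.526) / (1 + 0.526) = 1.0520 / 1.5260 ≈ 0.6894
The standard error of measurement is 6.9000*√(1 − 0.6894) ≈ 6.9000*0.5573 ≈ 3.8456.
SE_diff = √2 * SEM ≈ 5.4385
z = |76 − 75| / 5.4385 = 1 / 5.4385 ≈ 0.1839

0.18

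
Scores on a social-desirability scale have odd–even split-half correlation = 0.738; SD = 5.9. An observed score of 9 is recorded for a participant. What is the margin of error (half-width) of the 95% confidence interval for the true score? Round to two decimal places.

4.49

Spearman-Brown: r = 2(0.738) / (1 + 0.738) = 1.4760 / 1.7380 ≈ 0.8493
The standard error of measurement is 5.9000*√(1 − 0.8493) ≈ 5.9000*0.3883 ≈ 2.2908.
1.96 * SEM ≈ 4.4899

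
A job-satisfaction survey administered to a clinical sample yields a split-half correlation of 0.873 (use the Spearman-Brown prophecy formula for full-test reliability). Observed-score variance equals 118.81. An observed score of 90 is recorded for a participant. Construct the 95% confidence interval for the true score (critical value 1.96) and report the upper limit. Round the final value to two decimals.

SD = √118.81 ≃ 10.9000
r_full = 2·0.873 / (1 + 0.873) ≃ 0.9322
SEM = 10.9000·√(1 − 0.9322) ≃ 2.8383
Half-width = 1.96·2.8383 ≃ 5.5631
Upper limit = 90 + 5.5631 ≃ 95.5631

95.56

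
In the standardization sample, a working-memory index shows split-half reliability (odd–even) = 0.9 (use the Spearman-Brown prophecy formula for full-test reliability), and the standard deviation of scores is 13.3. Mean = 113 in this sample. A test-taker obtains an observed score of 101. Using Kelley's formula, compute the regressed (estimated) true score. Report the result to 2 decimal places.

101.63

r_full = 2·0.9 / (1 + 0.9) ≈ 0.947
T̂ = r·X + (1 − r)·M = 0.947×101 + 0.053×113 ≈ 95.684 + 5.947 ≈ 101.632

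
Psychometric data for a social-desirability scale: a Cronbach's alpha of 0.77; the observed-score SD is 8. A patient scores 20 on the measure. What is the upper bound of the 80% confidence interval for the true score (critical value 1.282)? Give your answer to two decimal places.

SEM = 8.000 × √(1 − 0.770) = 8.000 × √0.230 ≈ 8.000 × 0.480 ≈ 3.837
Margin = 1.282 × 3.837 ≈ 4.919
Upper bound: 20 + 4.919 = 24.919

24.92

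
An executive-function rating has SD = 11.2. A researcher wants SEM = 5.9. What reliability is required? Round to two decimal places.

r = 1 − (5.90000/11.2)² ≈ 1 − 0.27750 ≈ 0.72250

0.72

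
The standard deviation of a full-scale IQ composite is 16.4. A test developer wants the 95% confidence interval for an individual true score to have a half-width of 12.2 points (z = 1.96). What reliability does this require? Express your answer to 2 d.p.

Required SEM = 12.2 / 1.96 ≈ 6.2245
r = 1 − (6.2245/16.4)² ≈ 1 − 0.1441 ≈ 0.8559

0.86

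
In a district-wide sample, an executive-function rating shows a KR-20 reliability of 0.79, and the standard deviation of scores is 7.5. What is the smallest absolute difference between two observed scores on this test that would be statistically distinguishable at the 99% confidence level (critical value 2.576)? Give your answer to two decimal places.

The standard error of measurement is 7.500×√(1 − 0.790) ≈ 7.500×0.458 ≈ 3.437.
SE_diff = SEM × √2 ≈ 3.437 × 1.414 ≈ 4.861
Smallest detectable difference = 2.576×4.861 ≈ 12.521

12.52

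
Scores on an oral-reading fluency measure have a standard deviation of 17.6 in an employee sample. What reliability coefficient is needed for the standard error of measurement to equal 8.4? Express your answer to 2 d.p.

0.77

r = 1 − (8.4000/17.6)² ≈ 1 − 0.2278 ≈ 0.7722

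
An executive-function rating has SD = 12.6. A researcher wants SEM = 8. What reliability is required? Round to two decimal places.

Required reliability = 1 − (SEM/SD)² = 1 − 0.403 ≃ 0.597

0.60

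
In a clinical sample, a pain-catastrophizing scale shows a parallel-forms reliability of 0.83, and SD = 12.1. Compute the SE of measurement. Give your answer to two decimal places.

4.99

SEM = 12.1000*√(1 − 0.8300) ≈ 4.9890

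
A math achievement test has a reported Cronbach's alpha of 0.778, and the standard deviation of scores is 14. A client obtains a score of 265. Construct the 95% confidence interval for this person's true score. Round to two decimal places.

SEM = 14.000 · √(1 − 0.778) = 14.000 · √0.222 ≈ 14.000 · 0.471 ≈ 6.596
1.96 · SEM ≈ 12.929
CI = 265 ± 12.929 → [252.071, 277.929]

[252.07, 277.93]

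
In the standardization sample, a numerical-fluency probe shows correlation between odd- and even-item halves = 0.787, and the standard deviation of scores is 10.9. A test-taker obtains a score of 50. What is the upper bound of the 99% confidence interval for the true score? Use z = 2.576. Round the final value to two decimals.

r_full = 2·0.787 / (1 + 0.787) ≈ 0.88081
SEM = 10.90000 · √(1 − 0.88081) = 10.90000 · √0.11919 ≈ 10.90000 · 0.34525 ≈ 3.76317
Half-width = 2.576·3.76317 ≈ 9.69393
Upper limit = 50 + 9.69393 ≈ 59.69393

59.69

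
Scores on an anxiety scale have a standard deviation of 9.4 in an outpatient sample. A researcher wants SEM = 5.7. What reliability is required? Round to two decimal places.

0.63

r = 1 − (SEM / SD)² = 1 − (5.7000 / 9.4)² ≈ 1 − 0.3677 ≈ 0.6323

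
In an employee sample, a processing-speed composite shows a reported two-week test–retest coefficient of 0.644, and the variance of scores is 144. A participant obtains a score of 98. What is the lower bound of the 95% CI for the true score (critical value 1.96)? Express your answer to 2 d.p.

83.97

σ = 144^(1/2) = 12.0000
SEM = 12.0000×√(1 − 0.6440) ≈ 7.1599
Half-width = 1.96×7.1599 ≈ 14.0334
Lower bound: 98 − 14.0334 = 83.9666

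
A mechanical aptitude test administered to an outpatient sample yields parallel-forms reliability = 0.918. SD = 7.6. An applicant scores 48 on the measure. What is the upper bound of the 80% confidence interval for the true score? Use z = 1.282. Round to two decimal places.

50.79

SEM = 7.60000×√(1 − 0.91800) ≈ 2.17631
Margin = 1.282 × 2.17631 ≈ 2.79003
Upper limit = 48 + 2.79003 ≈ 50.79003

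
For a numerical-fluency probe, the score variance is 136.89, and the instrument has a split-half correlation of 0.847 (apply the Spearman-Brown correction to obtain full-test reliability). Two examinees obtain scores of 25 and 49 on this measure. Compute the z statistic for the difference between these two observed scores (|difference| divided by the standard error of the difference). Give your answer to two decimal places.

5.04

σ = 136.89^(1/2) = 11.7000
Full-length reliability (Spearman-Brown) = 2(0.847)/(1+0.847) ≈ 0.9172
The standard error of measurement is 11.7000·√(1 − 0.9172) ≈ 11.7000·0.2878 ≈ 3.3674.
SE_diff = √2 · SEM ≈ 4.7623
z = |25 − 49| / 4.7623 = 24 / 4.7623 ≈ 5.0396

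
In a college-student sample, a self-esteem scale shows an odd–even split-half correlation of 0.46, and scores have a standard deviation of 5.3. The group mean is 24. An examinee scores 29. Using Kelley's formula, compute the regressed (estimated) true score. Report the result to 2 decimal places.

r_full = 2·0.46 / (1 + 0.46) ≈ 0.630
T̂ = r·X + (1 − r)·M = 0.630×29 + 0.370×24 ≈ 18.274 + 8.877 ≈ 27.151

27.15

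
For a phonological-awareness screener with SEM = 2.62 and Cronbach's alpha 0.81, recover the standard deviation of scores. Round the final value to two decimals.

6.01

SD = 2.62 / √(1 − 0.81) ≈ 6.0107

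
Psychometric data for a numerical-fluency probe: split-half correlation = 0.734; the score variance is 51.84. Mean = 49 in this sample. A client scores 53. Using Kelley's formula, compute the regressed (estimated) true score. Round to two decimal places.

Full-length reliability (Spearman-Brown) = 2(0.734)/(1+0.734) ≈ 0.847
T̂ = r·X + (1 − r)·M = 0.847*53 + 0.153*49 ≈ 44.870 + 7.517 ≈ 52.386

52.39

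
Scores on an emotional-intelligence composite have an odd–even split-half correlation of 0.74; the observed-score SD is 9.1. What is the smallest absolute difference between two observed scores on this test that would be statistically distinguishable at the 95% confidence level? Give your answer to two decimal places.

9.75

Spearman-Brown: r = 2(0.74) / (1 + 0.74) = 1.48000 / 1.74000 ≈ 0.85057
SEM = 9.10000 × √(1 − 0.85057) = 9.10000 × √0.14943 ≈ 9.10000 × 0.38656 ≈ 3.51766
Standard error of the difference = 3.51766·√2 ≈ 4.97472
Minimum reliable difference = 1.96 × SE_diff ≈ 1.96 × 4.97472 ≈ 9.75045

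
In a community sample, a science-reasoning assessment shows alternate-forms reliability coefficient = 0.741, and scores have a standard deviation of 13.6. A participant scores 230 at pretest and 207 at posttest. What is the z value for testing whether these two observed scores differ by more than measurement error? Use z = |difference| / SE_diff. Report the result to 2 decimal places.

2.35

The standard error of measurement is 13.600*√(1 − 0.741) ≈ 13.600*0.509 ≈ 6.921.
Standard error of the difference = 6.921·√2 ≈ 9.788
z = 23 / 9.788 ≈ 2.350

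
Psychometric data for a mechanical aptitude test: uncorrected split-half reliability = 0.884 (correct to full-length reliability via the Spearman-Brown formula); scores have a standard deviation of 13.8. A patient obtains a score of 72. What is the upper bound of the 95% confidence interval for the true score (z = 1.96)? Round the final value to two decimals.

Full-length reliability (Spearman-Brown) = 2(0.884)/(1+0.884) ≃ 0.938
SEM = 13.800 × √(1 − 0.938) = 13.800 × √0.062 ≃ 13.800 × 0.248 ≃ 3.424
Half-width = 1.96×3.424 ≃ 6.712
Upper limit = 72 + 6.712 ≃ 78.712

78.71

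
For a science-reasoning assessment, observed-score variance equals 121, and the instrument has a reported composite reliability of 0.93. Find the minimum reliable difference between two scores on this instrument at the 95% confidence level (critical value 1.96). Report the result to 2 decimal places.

σ = 121^(1/2) = 11.000
The standard error of measurement is 11.000*√(1 − 0.930) ≈ 11.000*0.265 ≈ 2.910.
Standard error of the difference = 2.910·√2 ≈ 4.116
Smallest detectable difference = 1.96*4.116 ≈ 8.067

8.07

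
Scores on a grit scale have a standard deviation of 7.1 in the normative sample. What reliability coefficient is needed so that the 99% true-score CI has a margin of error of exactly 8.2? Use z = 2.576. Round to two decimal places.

0.80

Required SEM = 8.2 / 2.576 ≈ 3.183
r = 1 − (3.183/7.1)² ≈ 1 − 0.201 ≈ 0.799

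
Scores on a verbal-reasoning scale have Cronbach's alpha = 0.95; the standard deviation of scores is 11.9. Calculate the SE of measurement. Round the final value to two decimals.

2.66

SEM = 11.90000*√(1 − 0.95000) ≃ 2.66092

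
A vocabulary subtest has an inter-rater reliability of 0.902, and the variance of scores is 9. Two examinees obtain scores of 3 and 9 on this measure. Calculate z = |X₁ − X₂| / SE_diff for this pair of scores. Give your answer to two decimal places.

4.52

σ = 9^(1/2) = 3.00000
The standard error of measurement is 3.00000·√(1 − 0.90200) ≈ 3.00000·0.31305 ≈ 0.93915.
Standard error of the difference = 0.93915·√2 ≈ 1.32816
z = |3 − 9| / 1.32816 = 6 / 1.32816 ≈ 4.51754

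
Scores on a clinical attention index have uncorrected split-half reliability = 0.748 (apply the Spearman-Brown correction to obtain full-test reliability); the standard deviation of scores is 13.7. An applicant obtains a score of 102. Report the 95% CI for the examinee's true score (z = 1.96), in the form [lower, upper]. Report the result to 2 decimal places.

[91.80, 112.20]

Full-length reliability (Spearman-Brown) = 2(0.748)/(1+0.748) ≈ 0.8558
SEM = 13.7000 · √(1 − 0.8558) = 13.7000 · √0.1442 ≈ 13.7000 · 0.3797 ≈ 5.2018
1.96 · SEM ≈ 10.1954
Interval: (91.8046, 112.1954)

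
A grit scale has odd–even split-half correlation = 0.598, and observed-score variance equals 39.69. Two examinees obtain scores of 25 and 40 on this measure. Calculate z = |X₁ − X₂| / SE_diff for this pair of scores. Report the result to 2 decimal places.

σ = 39.69^(1/2) = 6.3000
Full-length reliability (Spearman-Brown) = 2(0.598)/(1+0.598) ≈ 0.7484
SEM = 6.3000 * √(1 − 0.7484) = 6.3000 * √0.2516 ≈ 6.3000 * 0.5016 ≈ 3.1598
SE_diff = √2 * SEM ≈ 4.4687
z = 15 / 4.4687 ≈ 3.3567

3.36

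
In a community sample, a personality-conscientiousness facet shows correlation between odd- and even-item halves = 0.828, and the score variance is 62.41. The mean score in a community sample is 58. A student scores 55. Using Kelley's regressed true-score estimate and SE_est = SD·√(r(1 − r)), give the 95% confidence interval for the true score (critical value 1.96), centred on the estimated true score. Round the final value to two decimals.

[50.76, 59.80]

SD = √62.41 = 7.900
Full-length reliability (Spearman-Brown) = 2(0.828)/(1+0.828) ≈ 0.906
T̂ = 0.906(55) + 0.094(58) ≈ 55.282
SE_est = SD * √(r(1 − r)) = 7.900 * √0.085 ≈ 7.900 * 0.292 ≈ 2.306
CI = 55.282 ± 1.96 * 2.306 → [50.762, 59.803]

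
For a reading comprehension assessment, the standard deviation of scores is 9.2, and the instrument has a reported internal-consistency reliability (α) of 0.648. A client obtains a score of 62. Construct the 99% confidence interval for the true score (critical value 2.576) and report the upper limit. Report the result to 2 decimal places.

76.06

The standard error of measurement is 9.2000*√(1 − 0.6480) ≃ 9.2000*0.5933 ≃ 5.4583.
Half-width = 2.576*5.4583 ≃ 14.0606
Upper bound: 62 + 14.0606 = 76.0606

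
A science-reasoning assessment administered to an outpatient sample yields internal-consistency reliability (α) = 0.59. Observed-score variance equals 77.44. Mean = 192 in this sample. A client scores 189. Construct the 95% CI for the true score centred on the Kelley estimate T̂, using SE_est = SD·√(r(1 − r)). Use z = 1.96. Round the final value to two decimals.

[181.75, 198.71]

SD = √77.44 ≈ 8.800
T̂ = 0.590(189) + 0.410(192) ≈ 190.230
SE_est = 8.800×√(0.590×0.410) ≈ 4.328
95% CI: 190.230 ± 8.483 ≈ (181.747, 198.713)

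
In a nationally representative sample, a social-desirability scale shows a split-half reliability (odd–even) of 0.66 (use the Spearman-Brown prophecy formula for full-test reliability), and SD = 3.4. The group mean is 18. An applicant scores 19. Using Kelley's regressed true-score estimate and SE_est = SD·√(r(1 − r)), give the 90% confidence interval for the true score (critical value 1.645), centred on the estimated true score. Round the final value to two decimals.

[16.54, 21.05]

r_full = 2·0.66 / (1 + 0.66) ≃ 0.7952
T̂ = 0.7952(19) + 0.2048(18) ≃ 18.7952
SE_est = 3.4000×√(0.7952×0.2048) ≃ 1.3721
90% CI: 18.7952 ± 2.2572 ≃ (16.5380, 21.0523)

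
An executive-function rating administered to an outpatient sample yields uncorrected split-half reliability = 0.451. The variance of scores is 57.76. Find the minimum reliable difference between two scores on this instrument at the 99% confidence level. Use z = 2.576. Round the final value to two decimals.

17.03

SD = √57.76 = 7.600
r_full = 2·0.451 / (1 + 0.451) ≈ 0.622
SEM = 7.600·√(1 − 0.622) ≈ 4.675
SE_diff = √2 · SEM ≈ 6.611
Smallest detectable difference = 2.576·6.611 ≈ 17.030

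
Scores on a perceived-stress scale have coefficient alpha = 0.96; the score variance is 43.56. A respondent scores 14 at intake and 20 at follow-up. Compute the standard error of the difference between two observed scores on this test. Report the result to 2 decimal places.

1.87

SD = √43.56 = 6.6000
SEM = 6.6000·√(1 − 0.9600) ≈ 1.3200
SE_diff = SEM · √2 ≈ 1.3200 · 1.4142 ≈ 1.8668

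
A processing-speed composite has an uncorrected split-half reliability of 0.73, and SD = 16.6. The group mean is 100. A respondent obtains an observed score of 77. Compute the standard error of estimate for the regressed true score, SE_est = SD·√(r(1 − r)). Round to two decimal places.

6.02

Full-length reliability (Spearman-Brown) = 2(0.73)/(1+0.73) ≈ 0.84393
SE_est = 16.60000·√[r(1 − r)] ≈ 6.02449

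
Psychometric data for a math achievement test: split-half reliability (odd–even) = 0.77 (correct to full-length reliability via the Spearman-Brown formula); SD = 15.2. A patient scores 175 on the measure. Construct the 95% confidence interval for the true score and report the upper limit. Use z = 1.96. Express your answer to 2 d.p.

r_full = 2·0.77 / (1 + 0.77) ≈ 0.870
SEM = 15.200 · √(1 − 0.870) = 15.200 · √0.130 ≈ 15.200 · 0.360 ≈ 5.479
Margin = 1.96 · 5.479 ≈ 10.739
Upper limit = 175 + 10.739 ≈ 185.739

185.74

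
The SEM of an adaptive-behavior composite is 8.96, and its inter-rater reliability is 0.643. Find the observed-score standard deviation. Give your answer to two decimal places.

SD = SEM / √(1 − r) = 8.96 / √0.3570 ≈ 8.96 / 0.5975 ≈ 14.9959

15.00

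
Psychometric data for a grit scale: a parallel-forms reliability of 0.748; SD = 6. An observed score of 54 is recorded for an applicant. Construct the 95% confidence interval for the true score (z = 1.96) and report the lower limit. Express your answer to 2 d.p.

The standard error of measurement is 6.0000×√(1 − 0.7480) ≈ 6.0000×0.5020 ≈ 3.0120.
Half-width = 1.96×3.0120 ≈ 5.9035
Lower bound: 54 − 5.9035 = 48.0965

48.10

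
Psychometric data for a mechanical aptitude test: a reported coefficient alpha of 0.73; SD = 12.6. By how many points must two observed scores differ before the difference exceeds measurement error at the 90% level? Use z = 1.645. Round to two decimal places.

SEM = 12.60000×√(1 − 0.73000) ≈ 6.54715
SE_diff = SEM × √2 ≈ 6.54715 × 1.41421 ≈ 9.25907
Smallest detectable difference = 1.645×9.25907 ≈ 15.23117

15.23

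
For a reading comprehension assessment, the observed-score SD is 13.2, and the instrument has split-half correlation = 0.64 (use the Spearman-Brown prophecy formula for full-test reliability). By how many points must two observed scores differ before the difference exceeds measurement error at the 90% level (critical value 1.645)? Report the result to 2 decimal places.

14.39

Full-length reliability (Spearman-Brown) = 2(0.64)/(1+0.64) ≃ 0.78049
SEM = 13.20000 · √(1 − 0.78049) = 13.20000 · √0.21951 ≃ 13.20000 · 0.46852 ≃ 6.18448
SE_diff = SEM · √2 ≃ 6.18448 · 1.41421 ≃ 8.74618
Smallest detectable difference = 1.645·8.74618 ≃ 14.38746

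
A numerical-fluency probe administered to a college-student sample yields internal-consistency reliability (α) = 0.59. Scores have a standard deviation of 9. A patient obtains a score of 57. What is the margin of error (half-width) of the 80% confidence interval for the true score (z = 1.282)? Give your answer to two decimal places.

7.39

SEM = 9.000 * √(1 − 0.590) = 9.000 * √0.410 ≃ 9.000 * 0.640 ≃ 5.763
1.282 * SEM ≃ 7.388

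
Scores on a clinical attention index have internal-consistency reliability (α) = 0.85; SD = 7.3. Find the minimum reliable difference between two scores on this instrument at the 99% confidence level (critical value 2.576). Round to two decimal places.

10.30

SEM = 7.300 × √(1 − 0.850) = 7.300 × √0.150 ≈ 7.300 × 0.387 ≈ 2.827
Standard error of the difference = 2.827·√2 ≈ 3.998
Smallest detectable difference = 2.576×3.998 ≈ 10.300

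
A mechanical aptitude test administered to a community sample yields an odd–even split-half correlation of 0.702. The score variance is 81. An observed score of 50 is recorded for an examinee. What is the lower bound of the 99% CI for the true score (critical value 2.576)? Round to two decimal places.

40.30

σ = 81^(1/2) = 9.00000
Spearman-Brown: r = 2(0.702) / (1 + 0.702) = 1.40400 / 1.70200 ≈ 0.82491
The standard error of measurement is 9.00000*√(1 − 0.82491) ≈ 9.00000*0.41844 ≈ 3.76592.
Half-width = 2.576*3.76592 ≈ 9.70100
Lower limit = 50 − 9.70100 ≈ 40.29900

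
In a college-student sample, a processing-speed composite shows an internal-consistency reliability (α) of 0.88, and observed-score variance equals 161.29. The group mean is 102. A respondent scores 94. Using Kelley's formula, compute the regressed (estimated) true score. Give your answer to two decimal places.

94.96

Estimated true score = 0.8800·94 + (1 − 0.8800)·102 ≈ 94.9600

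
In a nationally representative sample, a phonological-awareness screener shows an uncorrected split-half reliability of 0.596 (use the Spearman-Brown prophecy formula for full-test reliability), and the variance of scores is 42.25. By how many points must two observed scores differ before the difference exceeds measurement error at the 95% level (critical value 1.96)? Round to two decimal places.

9.06

SD = √42.25 ≈ 6.5000
r_full = 2·0.596 / (1 + 0.596) ≈ 0.7469
SEM = 6.5000 * √(1 − 0.7469) = 6.5000 * √0.2531 ≈ 6.5000 * 0.5031 ≈ 3.2703
SE_diff = SEM * √2 ≈ 3.2703 * 1.4142 ≈ 4.6249
Minimum reliable difference = 1.96 * SE_diff ≈ 1.96 * 4.6249 ≈ 9.0648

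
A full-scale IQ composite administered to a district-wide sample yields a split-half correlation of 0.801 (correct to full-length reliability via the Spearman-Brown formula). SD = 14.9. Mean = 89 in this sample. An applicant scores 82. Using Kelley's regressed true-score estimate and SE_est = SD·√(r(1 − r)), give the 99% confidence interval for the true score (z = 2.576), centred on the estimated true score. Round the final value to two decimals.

Full-length reliability (Spearman-Brown) = 2(0.801)/(1+0.801) ≈ 0.8895
T̂ = r·X + (1 − r)·M = 0.8895×82 + 0.1105×89 ≈ 72.9395 + 9.8340 ≈ 82.7735
SE_est = SD × √(r(1 − r)) = 14.9000 × √0.0983 ≈ 14.9000 × 0.3135 ≈ 4.6712
CI = 82.7735 ± 2.576 × 4.6712 → [70.7404, 94.8065]

[70.74, 94.81]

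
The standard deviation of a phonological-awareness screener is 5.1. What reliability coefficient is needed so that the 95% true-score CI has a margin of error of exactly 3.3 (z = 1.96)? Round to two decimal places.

0.89

Required SEM = 3.3 / 1.96 ≈ 1.684
r = 1 − (SEM / SD)² = 1 − (1.684 / 5.1)² ≈ 1 − 0.109 ≈ 0.891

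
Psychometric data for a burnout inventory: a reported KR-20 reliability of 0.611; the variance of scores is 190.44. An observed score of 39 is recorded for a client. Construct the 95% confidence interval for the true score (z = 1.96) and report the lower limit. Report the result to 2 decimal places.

σ = 190.44^(1/2) = 13.800
The standard error of measurement is 13.800*√(1 − 0.611) ≈ 13.800*0.624 ≈ 8.607.
Half-width = 1.96*8.607 ≈ 16.870
Lower limit = 39 − 16.870 ≈ 22.130

22.13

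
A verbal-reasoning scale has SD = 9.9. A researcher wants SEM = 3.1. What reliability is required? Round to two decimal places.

0.90

Required reliability = 1 − (SEM/SD)² = 1 − 0.0981 ≈ 0.9019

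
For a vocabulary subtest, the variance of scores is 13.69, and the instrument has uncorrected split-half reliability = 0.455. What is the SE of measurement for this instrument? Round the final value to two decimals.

SD = √13.69 = 3.700
Spearman-Brown: r = 2(0.455) / (1 + 0.455) = 0.910 / 1.455 ≈ 0.625
SEM = 3.700×√(1 − 0.625) ≈ 2.264

2.26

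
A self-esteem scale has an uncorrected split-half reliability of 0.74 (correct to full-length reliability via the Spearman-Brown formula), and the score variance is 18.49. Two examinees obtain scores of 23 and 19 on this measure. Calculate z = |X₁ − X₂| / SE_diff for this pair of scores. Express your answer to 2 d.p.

SD = √18.49 = 4.3000
r_full = 2·0.74 / (1 + 0.74) ≈ 0.8506
The standard error of measurement is 4.3000·√(1 − 0.8506) ≈ 4.3000·0.3866 ≈ 1.6622.
Standard error of the difference = 1.6622·√2 ≈ 2.3507
z = 4 / 2.3507 ≈ 1.7016

1.70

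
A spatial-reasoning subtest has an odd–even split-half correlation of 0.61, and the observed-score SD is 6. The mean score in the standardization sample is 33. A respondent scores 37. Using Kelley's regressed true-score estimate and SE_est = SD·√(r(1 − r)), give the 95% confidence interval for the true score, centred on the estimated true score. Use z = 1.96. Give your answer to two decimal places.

[30.99, 41.07]

Spearman-Brown: r = 2(0.61) / (1 + 0.61) = 1.220 / 1.610 ≈ 0.758
T̂ = 0.758(37) + 0.242(33) ≈ 36.031
SE_est = SD * √(r(1 − r)) = 6.000 * √0.184 ≈ 6.000 * 0.428 ≈ 2.571
CI = 36.031 ± 1.96 * 2.571 → [30.993, 41.069]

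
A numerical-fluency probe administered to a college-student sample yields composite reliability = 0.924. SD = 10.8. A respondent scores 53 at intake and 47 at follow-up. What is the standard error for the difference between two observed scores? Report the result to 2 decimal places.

4.21

SEM = 10.8000*√(1 − 0.9240) ≃ 2.9774
SE_diff = √2 * SEM ≃ 4.2106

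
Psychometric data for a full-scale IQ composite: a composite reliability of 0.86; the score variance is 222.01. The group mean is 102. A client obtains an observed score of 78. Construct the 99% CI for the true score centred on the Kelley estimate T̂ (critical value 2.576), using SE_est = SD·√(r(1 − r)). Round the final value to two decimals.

σ = 222.01^(1/2) = 14.9000
T̂ = r·X + (1 − r)·M = 0.8600*78 + 0.1400*102 = 67.0800 + 14.2800 ≈ 81.3600
SE_est = SD * √(r(1 − r)) = 14.9000 * √0.1204 ≈ 14.9000 * 0.3470 ≈ 5.1701
99% CI: 81.3600 ± 13.3182 ≈ (68.0418, 94.6782)

[68.04, 94.68]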